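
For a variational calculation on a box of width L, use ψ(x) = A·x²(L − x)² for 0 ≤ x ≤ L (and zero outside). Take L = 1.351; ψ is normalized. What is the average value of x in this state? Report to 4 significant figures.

⟨x⟩ = ∫ x |ψ|² dx over the full domain.
Expanding the polynomial and integrating term by term, since the A² factors cancel between numerator and denominator, ⟨x⟩ = L/2.
With L = 1.351, ⟨x⟩ = 0.67550.

⟨x⟩ ≈ 0.6755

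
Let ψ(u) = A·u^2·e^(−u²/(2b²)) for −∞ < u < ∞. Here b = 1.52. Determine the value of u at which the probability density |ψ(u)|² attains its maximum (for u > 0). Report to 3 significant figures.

The maximum of |ψ(u)|² occurs where its derivative vanishes.
Solving yields u = √(2)·b.
With b = 1.52, the value of u > 0 at which the probability density is greatest is 2.150.

u ≈ 2.15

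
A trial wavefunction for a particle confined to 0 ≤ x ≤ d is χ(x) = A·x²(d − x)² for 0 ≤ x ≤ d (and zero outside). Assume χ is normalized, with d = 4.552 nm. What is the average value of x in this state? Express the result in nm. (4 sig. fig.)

⟨x⟩ ≈ 2.276 nm

⟨x⟩ = ∫ x |χ|² dx over the full domain.
Expanding the polynomial and integrating term by term, since the A² factors cancel between numerator and denominator, ⟨x⟩ = d/2.
Putting d = 4.552 gives 2.2760.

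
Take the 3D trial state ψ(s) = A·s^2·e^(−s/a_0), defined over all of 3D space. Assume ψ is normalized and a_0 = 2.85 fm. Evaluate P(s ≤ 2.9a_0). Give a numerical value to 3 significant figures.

P ≈ 0.362

With dV = 4πs²ds, the probability is ∫|ψ|² dV over s ≤ 2.9a_0.
Normalization gives A² = 1/(45·π·a_0^7/2).
In terms of u = s/a_0 (A², 4π and the length scale all cancel between numerator and denominator), P = [∫_{0}^{2.9} u^6·e^(-2·u) du] / [∫_{0}^{∞} u^6·e^(-2·u) du].
An antiderivative of u^6·e^(-2·u) is -(4·u^6 + 12·u^5 + 30·u^4 + 60·u^3 + 90·u^2 + 90·u + 45)·e^(-2·u)/8; evaluating from 0 to 2.9 gives ≈ 2.0340, while the full integral is 45/8.
The region integral divided by the full integral gives P = 0.3616.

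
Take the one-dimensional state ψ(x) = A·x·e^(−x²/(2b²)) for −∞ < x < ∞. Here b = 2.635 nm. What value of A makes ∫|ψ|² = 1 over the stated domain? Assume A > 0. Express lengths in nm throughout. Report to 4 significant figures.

A ≈ 0.2483 nm^(-3/2)

The normalization condition is ∫|ψ|² dx = 1 from −∞ to ∞.
Using the Gaussian integral ∫_{−∞}^{∞} e^(−αx²) dx = √(π/α), with ψ = A·x·e^(−x²/(2b²)), the integral evaluates to A²·[√(π)·b^3/2].
Plugging in b = 2.635 yields A = 0.24835.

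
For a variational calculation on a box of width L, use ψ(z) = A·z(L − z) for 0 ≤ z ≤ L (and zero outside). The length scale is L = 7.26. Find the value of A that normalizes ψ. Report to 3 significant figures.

A ≈ 0.0386

We need A² ∫|f|² dz = 1, taking the integral from 0 to L.
The integral (without the A² prefactor) comes out to L^5/30.
Hence A² = 1/[L^5/30].
Plugging in L = 7.26 yields A = 0.03857.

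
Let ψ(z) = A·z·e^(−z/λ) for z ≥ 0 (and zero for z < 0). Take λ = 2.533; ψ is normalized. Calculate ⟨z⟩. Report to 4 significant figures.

⟨z⟩ ≈ 3.800

By definition ⟨z⟩ = ∫ z |ψ(z)|² dz.
The ratio of the moment integral to the normalization integral gives ⟨z⟩ = 3·λ/2.
Putting λ = 2.533 gives 3.7995.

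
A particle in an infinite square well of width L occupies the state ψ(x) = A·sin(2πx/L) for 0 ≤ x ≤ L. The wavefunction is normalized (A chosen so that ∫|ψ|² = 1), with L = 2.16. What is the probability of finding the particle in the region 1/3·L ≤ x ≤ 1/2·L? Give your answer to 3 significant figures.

P ≈ 0.0978

P = ∫_{1/3·L}^{1/2·L} |ψ(x)|² dx.
Since A² = 1/(L/2), this is the region integral divided by the full normalization integral.
Let u = x/L; then A² and the length scale cancel, so P = ∫_{1/3}^{1/2} sin(2·π·u)^2 du ÷ ∫_{0}^{1} sin(2·π·u)^2 du.
An antiderivative of sin(2·π·u)^2 is u/2 - sin(4·π·u)/(8·π); evaluating from 1/3 to 1/2 gives -√(3)/(16·π) + 1/12, while the full integral is 1/2.
Evaluating gives P = (-√(3)/8 + π/6)/π.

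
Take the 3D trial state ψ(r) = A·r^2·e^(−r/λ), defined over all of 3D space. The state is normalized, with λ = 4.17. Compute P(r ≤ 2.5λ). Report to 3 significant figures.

P ≈ 0.238

P = ∫ |ψ|² 4πr² dr over r ≤ 2.5λ.
A² is fixed by ∫₀^∞ 4πr²|ψ|² dr = 1, i.e. A² = (45·π·λ^7/2)^(−1).
Let u = r/λ; then A², 4π and the length scale all cancel, so P = ∫_{0}^{2.5} u^6·e^(-2·u) du ÷ ∫_{0}^{∞} u^6·e^(-2·u) du.
An antiderivative of u^6·e^(-2·u) is -(4·u^6 + 12·u^5 + 30·u^4 + 60·u^3 + 90·u^2 + 90·u + 45)·e^(-2·u)/8; evaluating from 0 to 2.5 gives ≈ 1.3377, while the full integral is 45/8.
Taking the ratio yields P = 0.2378.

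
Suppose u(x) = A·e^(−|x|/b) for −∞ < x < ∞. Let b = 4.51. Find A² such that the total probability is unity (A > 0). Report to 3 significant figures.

The normalization condition is ∫|u|² dx = 1 from −∞ to ∞.
Recall ∫₀^∞ x^m e^(−x/β) dx = m!·β^(m+1), with u = A·e^(−|x|/b), the integral evaluates to A²·[b].
So A² = (b)^(−1).
Substituting b = 4.51 gives A² = 0.2217, so A = 0.4709.

A^2 ≈ 0.222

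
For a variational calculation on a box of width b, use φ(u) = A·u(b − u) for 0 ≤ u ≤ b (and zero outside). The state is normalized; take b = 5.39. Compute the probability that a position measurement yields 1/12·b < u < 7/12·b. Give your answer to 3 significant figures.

P ≈ 0.648

|φ|² is the probability density, so P = ∫_{1/12·b}^{7/12·b} |φ|² du.
With A² fixed by ∫|φ|² = 1, i.e. A² = (b^5/30)^(−1), substitute and integrate.
Substituting t = u/b, A² and the length scale cancel in the ratio: P = ∫_{1/12}^{7/12} t^2·(1 - t)^2 dt / ∫_{0}^{1} t^2·(1 - t)^2 dt.
An antiderivative of t^2·(1 - t)^2 is t^3·(6·t^2 - 15·t + 10)/30; evaluating from 1/12 to 7/12 gives ≈ 0.021610, while the full integral is 1/30.
Evaluating gives P = 4481/6912.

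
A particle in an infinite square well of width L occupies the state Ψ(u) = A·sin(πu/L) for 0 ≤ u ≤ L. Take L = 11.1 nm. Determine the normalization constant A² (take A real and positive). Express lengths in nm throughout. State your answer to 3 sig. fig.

A^2 ≈ 0.180 nm^(-1)

Normalization requires ∫|Ψ|² du = 1, integrated from 0 to L.
Using sin²θ = (1 − cos 2θ)/2, the integral (without the A² prefactor) comes out to L/2.
Substituting L = 11.1 gives A² = 0.1802, so A = 0.4245.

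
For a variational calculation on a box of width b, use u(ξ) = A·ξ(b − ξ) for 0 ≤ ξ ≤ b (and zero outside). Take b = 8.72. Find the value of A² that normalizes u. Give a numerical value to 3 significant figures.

A^2 ≈ 0.000595

We need A² ∫|f|² dξ = 1, taking the integral from 0 to b.
Expanding the polynomial and integrating term by term, with u = A·ξ(b − ξ), the integral evaluates to A²·[b^5/30].
Plugging in b = 8.72 yields A = 0.02439.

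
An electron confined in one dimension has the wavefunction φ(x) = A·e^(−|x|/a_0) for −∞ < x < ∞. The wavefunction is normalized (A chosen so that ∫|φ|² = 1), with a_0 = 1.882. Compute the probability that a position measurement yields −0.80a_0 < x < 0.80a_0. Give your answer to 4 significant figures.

The probability is P = ∫ |φ|² dx over [−0.80a_0, 0.80a_0].
With A² fixed by ∫|φ|² = 1, i.e. A² = (a_0)^(−1), substitute and integrate.
Both integrals are even about x = 0, so only the x ≥ 0 halves are needed (the factors of 2 cancel). Substituting u = x/a_0, A² and the length scale cancel in the ratio: P = ∫_{0}^{0.80} e^(-2·u) du / ∫_{0}^{∞} e^(-2·u) du.
With ∫ e^(-2·u) du = -e^(-2·u)/2 + C, the region integral is 1/2 - e^(-8/5)/2 and the full one is 1/2.
This works out to P = 0.79810.

P ≈ 0.7981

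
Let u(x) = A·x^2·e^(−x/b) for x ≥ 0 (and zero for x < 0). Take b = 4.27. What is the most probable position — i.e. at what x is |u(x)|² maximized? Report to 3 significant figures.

The maximum of |u(x)|² occurs where its derivative vanishes.
Solving yields x = 2·b.
With b = 4.27, the most probable position is 8.540.

x ≈ 8.54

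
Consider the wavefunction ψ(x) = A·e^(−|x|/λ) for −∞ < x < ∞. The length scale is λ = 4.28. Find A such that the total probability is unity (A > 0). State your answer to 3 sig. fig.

A ≈ 0.483

The normalization condition is ∫|ψ|² dx = 1 from −∞ to ∞.
With ∫₀^∞ x^0 e^(−αx) dx = 0!/α^1, with ψ = A·e^(−|x|/λ), the integral evaluates to A²·[λ].
With λ = 4.28: A² = 0.2336 and A = 0.4834.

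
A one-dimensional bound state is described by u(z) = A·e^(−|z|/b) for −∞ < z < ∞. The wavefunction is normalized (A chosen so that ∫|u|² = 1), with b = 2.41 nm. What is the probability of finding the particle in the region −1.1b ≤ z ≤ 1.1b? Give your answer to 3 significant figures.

|u|² is the probability density, so P = ∫_{−1.1b}^{1.1b} |u|² dz.
Since A² = 1/(b), this is the region integral divided by the full normalization integral.
By symmetry take twice the z ≥ 0 contribution in numerator and denominator; the 2's cancel. In terms of t = z/b (A² and the length scale cancel between numerator and denominator), P = [∫_{0}^{1.1} e^(-2·t) dt] / [∫_{0}^{∞} e^(-2·t) dt].
With ∫ e^(-2·t) dt = -e^(-2·t)/2 + C, the region integral is 1/2 - e^(-11/5)/2 and the full one is 1/2.
Evaluating gives P = 0.8892.

P ≈ 0.889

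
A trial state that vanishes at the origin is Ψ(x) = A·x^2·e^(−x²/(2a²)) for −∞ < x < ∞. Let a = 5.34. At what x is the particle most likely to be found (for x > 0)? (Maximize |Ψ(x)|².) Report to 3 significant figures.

The maximum of |Ψ(x)|² occurs where its derivative vanishes.
Solving yields x = √(2)·a.
With a = 5.34, the value of x > 0 at which the probability density is greatest is 7.552.

x ≈ 7.55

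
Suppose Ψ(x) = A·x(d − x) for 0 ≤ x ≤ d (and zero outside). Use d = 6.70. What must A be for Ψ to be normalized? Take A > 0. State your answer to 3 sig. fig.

A ≈ 0.0471

The normalization condition is ∫|Ψ|² dx = 1 from 0 to d.
With Ψ = A·x(d − x), the integral evaluates to A²·[d^5/30].
So A² = (d^5/30)^(−1).
Plugging in d = 6.70 yields A = 0.04714.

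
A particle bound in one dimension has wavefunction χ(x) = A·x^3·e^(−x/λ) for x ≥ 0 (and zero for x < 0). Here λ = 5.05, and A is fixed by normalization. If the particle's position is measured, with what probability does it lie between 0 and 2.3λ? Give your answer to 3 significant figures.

The probability is P = ∫ |χ|² dx over [0, 2.3λ].
With A² fixed by ∫|χ|² = 1, i.e. A² = (45·λ^7/8)^(−1), substitute and integrate.
Substituting u = x/λ, A² and the length scale cancel in the ratio: P = ∫_{0}^{2.3} u^6·e^(-2·u) du / ∫_{0}^{∞} u^6·e^(-2·u) du.
With ∫ u^6·e^(-2·u) du = -(4·u^6 + 12·u^5 + 30·u^4 + 60·u^3 + 90·u^2 + 90·u + 45)·e^(-2·u)/8 + C, the region integral is ≈ 1.0236 and the full one is 45/8.
Evaluating gives P = 0.1820.

P ≈ 0.182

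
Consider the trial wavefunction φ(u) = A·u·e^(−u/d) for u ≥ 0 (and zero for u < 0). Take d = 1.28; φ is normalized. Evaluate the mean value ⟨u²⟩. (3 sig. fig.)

⟨u^2⟩ ≈ 4.92

⟨u²⟩ = ∫ u^2 |φ|² du over the full domain.
The ratio of the moment integral to the normalization integral gives ⟨u²⟩ = 3·d^2.
Putting d = 1.28 gives 4.915.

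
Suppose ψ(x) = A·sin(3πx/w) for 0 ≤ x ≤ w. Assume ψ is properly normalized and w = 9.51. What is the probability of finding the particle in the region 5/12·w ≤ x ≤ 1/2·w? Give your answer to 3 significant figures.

P = ∫_{5/12·w}^{1/2·w} |ψ(x)|² dx.
Since A² = 1/(w/2), this is the region integral divided by the full normalization integral.
In terms of u = x/w (A² and the length scale cancel between numerator and denominator), P = [∫_{5/12}^{1/2} sin(3·π·u)^2 du] / [∫_{0}^{1} sin(3·π·u)^2 du].
Using ∫ sin(3·π·u)^2 du = u/2 - sin(6·π·u)/(12·π), the numerator is 1/(12·π) + 1/24 and the denominator is 1/2.
This works out to P = (2 + π)/(12·π).

P ≈ 0.136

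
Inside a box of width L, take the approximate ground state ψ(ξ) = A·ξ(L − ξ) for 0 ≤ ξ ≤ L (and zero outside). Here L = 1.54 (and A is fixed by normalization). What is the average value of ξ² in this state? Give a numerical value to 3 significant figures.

⟨ξ^2⟩ ≈ 0.678

The expectation value is the |ψ|²-weighted average of ξ^2: ∫ ξ^2|ψ|² dξ.
Expanding the polynomial and integrating term by term, evaluating both integrals, ⟨ξ²⟩ = 2·L^2/7.
With L = 1.54, ⟨ξ^2⟩ = 0.6776.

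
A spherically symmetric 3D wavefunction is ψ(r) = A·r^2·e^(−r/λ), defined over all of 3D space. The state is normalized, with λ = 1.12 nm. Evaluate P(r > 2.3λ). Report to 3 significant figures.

P ≈ 0.818

With dV = 4πr²dr, the probability is ∫|ψ|² dV over r > 2.3λ.
The full normalization integral is A²·[45·π·λ^7/2] = 1, fixing A².
Substituting u = r/λ, A², 4π and the length scale all cancel in the ratio: P = ∫_{2.3}^{∞} u^6·e^(-2·u) du / ∫_{0}^{∞} u^6·e^(-2·u) du.
An antiderivative of u^6·e^(-2·u) is -(4·u^6 + 12·u^5 + 30·u^4 + 60·u^3 + 90·u^2 + 90·u + 45)·e^(-2·u)/8; evaluating from 2.3 to ∞ gives ≈ 4.6014, while the full integral is 45/8.
This evaluates to P = 0.8180.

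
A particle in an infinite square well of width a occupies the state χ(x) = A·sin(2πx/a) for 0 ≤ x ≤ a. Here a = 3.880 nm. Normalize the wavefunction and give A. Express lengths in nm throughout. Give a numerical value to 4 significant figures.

We need A² ∫|f|² dx = 1, taking the integral from 0 to a.
Using sin²θ = (1 − cos 2θ)/2, carrying out the integral gives A² · a/2.
So A² = (a/2)^(−1).
With a = 3.880: A² = 0.51546 and A = 0.71796.

A ≈ 0.7180 nm^(-1/2)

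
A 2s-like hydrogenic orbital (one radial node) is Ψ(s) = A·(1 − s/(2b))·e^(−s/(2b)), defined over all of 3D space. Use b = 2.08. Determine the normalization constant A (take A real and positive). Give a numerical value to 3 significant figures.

A ≈ 0.0665

Normalization requires ∫|Ψ|² 4πs² ds = 1, integrated from 0 to ∞.
The angular integral contributes 4π, leaving ∫₀^∞ s²|Ψ|² ds.
Recall ∫₀^∞ s^m e^(−s/β) ds = m!·β^(m+1), carrying out the integral gives A² · 8·π·b^3.
Setting this equal to 1 gives A² = 1/(8·π·b^3).
Plugging in b = 2.08 yields A = 0.06649.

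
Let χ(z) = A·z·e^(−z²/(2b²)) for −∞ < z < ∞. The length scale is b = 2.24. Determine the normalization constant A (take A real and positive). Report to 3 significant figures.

We need A² ∫|f|² dz = 1, taking the integral from −∞ to ∞.
Differentiating ∫e^(−αz²) dz = √(π/α) under α to get the higher moments, with χ = A·z·e^(−z²/(2b²)), the integral evaluates to A²·[√(π)·b^3/2].
So A² = (√(π)·b^3/2)^(−1).
Plugging in b = 2.24 yields A = 0.3169.

A ≈ 0.317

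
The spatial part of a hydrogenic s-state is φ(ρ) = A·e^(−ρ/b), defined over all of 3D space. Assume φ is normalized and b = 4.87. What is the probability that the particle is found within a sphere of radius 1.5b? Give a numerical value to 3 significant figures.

P = ∫ |φ|² 4πρ² dρ over ρ ≤ 1.5b.
The full normalization integral is A²·[π·b^3] = 1, fixing A².
Let u = ρ/b; then A², 4π and the length scale all cancel, so P = ∫_{0}^{1.5} u^2·e^(-2·u) du ÷ ∫_{0}^{∞} u^2·e^(-2·u) du.
Using ∫ u^2·e^(-2·u) du = -(2·u^2 + 2·u + 1)·e^(-2·u)/4, the numerator is 1/4 - 17·e^(-3)/8 and the denominator is 1/4.
Taking the ratio yields P = 0.5768.

P ≈ 0.577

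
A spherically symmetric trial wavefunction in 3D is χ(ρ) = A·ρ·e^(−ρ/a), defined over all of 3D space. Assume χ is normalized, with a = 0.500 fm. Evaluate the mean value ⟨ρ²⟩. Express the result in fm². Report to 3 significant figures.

⟨ρ^2⟩ ≈ 1.88 fm^2

The expectation value is the |χ|²-weighted average of ρ^2: ∫ ρ^2|χ|² 4πρ² dρ.
With ∫₀^∞ ρ^6 e^(−αρ) dρ = 6!/α^7, evaluating both integrals, ⟨ρ²⟩ = 15·a^2/2.
With a = 0.500, ⟨ρ^2⟩ = 1.875.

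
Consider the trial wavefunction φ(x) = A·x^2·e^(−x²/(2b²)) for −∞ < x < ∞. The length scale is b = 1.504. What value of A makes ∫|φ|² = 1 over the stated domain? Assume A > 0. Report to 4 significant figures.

A ≈ 0.3127

Normalization requires ∫|φ|² dx = 1, integrated from −∞ to ∞.
With φ = A·x^2·e^(−x²/(2b²)), the integral evaluates to A²·[3·√(π)·b^5/4].
With b = 1.504: A² = 0.097752 and A = 0.31265.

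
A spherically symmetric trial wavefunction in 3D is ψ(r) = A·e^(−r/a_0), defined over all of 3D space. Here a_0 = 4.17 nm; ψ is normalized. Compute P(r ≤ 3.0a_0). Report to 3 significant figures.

With dV = 4πr²dr, the probability is ∫|ψ|² dV over r ≤ 3.0a_0.
A² is fixed by ∫₀^∞ 4πr²|ψ|² dr = 1, i.e. A² = (π·a_0^3)^(−1).
Substituting u = r/a_0, A², 4π and the length scale all cancel in the ratio: P = ∫_{0}^{3.0} u^2·e^(-2·u) du / ∫_{0}^{∞} u^2·e^(-2·u) du.
With ∫ u^2·e^(-2·u) du = -(2·u^2 + 2·u + 1)·e^(-2·u)/4 + C, the region integral is 1/4 - 25·e^(-6)/4 and the full one is 1/4.
This evaluates to P = 0.9380.

P ≈ 0.938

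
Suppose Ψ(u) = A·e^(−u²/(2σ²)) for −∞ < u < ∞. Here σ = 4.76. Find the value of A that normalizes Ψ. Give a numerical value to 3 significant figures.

A ≈ 0.344

Require ∫ |Ψ|² du = 1 over the whole domain.
With Ψ = A·e^(−u²/(2σ²)), the integral evaluates to A²·[√(π)·σ].
Hence A² = 1/[√(π)·σ].
Substituting σ = 4.76 gives A² = 0.1185, so A = 0.3443.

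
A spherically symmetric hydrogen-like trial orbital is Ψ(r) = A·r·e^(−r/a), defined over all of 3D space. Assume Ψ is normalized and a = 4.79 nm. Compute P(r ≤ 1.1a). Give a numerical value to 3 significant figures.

P ≈ 0.0725

With dV = 4πr²dr, the probability is ∫|Ψ|² dV over r ≤ 1.1a.
The full normalization integral is A²·[3·π·a^5] = 1, fixing A².
In terms of u = r/a (A², 4π and the length scale all cancel between numerator and denominator), P = [∫_{0}^{1.1} u^4·e^(-2·u) du] / [∫_{0}^{∞} u^4·e^(-2·u) du].
With ∫ u^4·e^(-2·u) du = -(u^4/2 + u^3 + 3·u^2/2 + 3·u/2 + 3/4)·e^(-2·u) + C, the region integral is ≈ 0.054372 and the full one is 3/4.
Taking the ratio yields P = 0.07250.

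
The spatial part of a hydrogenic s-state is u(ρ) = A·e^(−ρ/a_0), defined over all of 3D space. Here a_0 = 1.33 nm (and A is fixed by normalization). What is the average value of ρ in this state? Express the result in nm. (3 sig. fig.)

By definition ⟨ρ⟩ = ∫ ρ |u(ρ)|² 4πρ² dρ.
Using ∫₀^∞ ρⁿ e^(−αρ) dρ = n!/αⁿ⁺¹, evaluating both integrals, ⟨ρ⟩ = 3·a_0/2.
With a_0 = 1.33, ⟨ρ⟩ = 1.995.

⟨ρ⟩ ≈ 2.00 nm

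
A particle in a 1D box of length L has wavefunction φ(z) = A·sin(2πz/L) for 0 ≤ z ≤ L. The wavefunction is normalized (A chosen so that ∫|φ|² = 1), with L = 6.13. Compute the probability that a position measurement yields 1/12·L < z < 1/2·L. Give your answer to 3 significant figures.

P = ∫_{1/12·L}^{1/2·L} |φ(z)|² dz.
Since A² = 1/(L/2), this is the region integral divided by the full normalization integral.
Let u = z/L; then A² and the length scale cancel, so P = ∫_{1/12}^{1/2} sin(2·π·u)^2 du ÷ ∫_{0}^{1} sin(2·π·u)^2 du.
An antiderivative of sin(2·π·u)^2 is u/2 - sin(4·π·u)/(8·π); evaluating from 1/12 to 1/2 gives √(3)/(16·π) + 5/24, while the full integral is 1/2.
The result is P = √(3)/(8·π) + 5/12.

P ≈ 0.486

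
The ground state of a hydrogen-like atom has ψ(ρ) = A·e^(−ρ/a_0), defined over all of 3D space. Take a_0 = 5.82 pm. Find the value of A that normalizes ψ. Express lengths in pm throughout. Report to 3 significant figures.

Normalization requires ∫|ψ|² 4πρ² dρ = 1, integrated from 0 to ∞.
(Spherical symmetry: dV = 4πρ² dρ.)
With ψ = A·e^(−ρ/a_0), the integral evaluates to A²·[π·a_0^3].
Setting this equal to 1 gives A² = 1/(π·a_0^3).
Substituting a_0 = 5.82 gives A² = 0.001615, so A = 0.04018.

A ≈ 0.0402 pm^(-3/2)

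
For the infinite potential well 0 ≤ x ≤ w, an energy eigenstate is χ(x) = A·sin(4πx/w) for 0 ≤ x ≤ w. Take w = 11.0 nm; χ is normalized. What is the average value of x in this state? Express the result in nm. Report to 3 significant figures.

⟨x⟩ = ∫ x |χ|² dx over the full domain.
Using sin²θ = (1 − cos 2θ)/2, the ratio of the moment integral to the normalization integral gives ⟨x⟩ = w/2.
Putting w = 11.0 gives 5.500.

⟨x⟩ ≈ 5.50 nm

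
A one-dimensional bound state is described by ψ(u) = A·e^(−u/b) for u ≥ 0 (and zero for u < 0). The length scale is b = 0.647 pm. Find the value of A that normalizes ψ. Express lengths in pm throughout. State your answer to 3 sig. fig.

A ≈ 1.76 pm^(-1/2)

Normalization requires ∫|ψ|² du = 1, integrated from 0 to ∞.
Carrying out the integral gives A² · b/2.
With b = 0.647: A² = 3.091 and A = 1.758.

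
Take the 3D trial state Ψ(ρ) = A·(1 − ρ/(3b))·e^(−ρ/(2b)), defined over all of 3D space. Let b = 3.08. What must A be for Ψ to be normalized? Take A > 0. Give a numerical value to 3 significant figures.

A ≈ 0.0639

Require ∫ |Ψ|² 4πρ² dρ = 1 over the whole domain.
With Ψ = A·(1 − ρ/(3b))·e^(−ρ/(2b)), the integral evaluates to A²·[8·π·b^3/3].
Hence A² = 1/[8·π·b^3/3].
With b = 3.08: A² = 0.004085 and A = 0.06392.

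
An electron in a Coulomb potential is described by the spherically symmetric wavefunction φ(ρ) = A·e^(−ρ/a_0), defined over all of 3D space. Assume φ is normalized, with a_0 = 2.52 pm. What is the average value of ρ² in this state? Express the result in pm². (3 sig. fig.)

⟨ρ^2⟩ ≈ 19.1 pm^2

By definition ⟨ρ²⟩ = ∫ ρ^2 |φ(ρ)|² 4πρ² dρ.
Since the A² factors cancel between numerator and denominator, ⟨ρ²⟩ = 3·a_0^2.
With a_0 = 2.52, ⟨ρ^2⟩ = 19.05.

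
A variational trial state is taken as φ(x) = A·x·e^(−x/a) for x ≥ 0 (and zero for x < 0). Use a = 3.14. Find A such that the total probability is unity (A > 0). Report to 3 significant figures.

A ≈ 0.359

We need A² ∫|f|² dx = 1, taking the integral from 0 to ∞.
Recall ∫₀^∞ x^m e^(−x/β) dx = m!·β^(m+1), ∫|φ|² dx = A²·(a^3/4).
Setting this equal to 1 gives A² = 1/(a^3/4).
Substituting a = 3.14 gives A² = 0.1292, so A = 0.3594.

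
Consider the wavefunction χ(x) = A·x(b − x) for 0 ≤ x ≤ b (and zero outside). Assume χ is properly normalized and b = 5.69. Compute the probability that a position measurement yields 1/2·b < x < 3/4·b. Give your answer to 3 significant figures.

P = ∫_{1/2·b}^{3/4·b} |χ(x)|² dx.
With A² fixed by ∫|χ|² = 1, i.e. A² = (b^5/30)^(−1), substitute and integrate.
Let u = x/b; then A² and the length scale cancel, so P = ∫_{1/2}^{3/4} u^2·(1 - u)^2 du ÷ ∫_{0}^{1} u^2·(1 - u)^2 du.
Using ∫ u^2·(1 - u)^2 du = u^3·(6·u^2 - 15·u + 10)/30, the numerator is ≈ 0.013216 and the denominator is 1/30.
The result is P = 203/512.

P ≈ 0.396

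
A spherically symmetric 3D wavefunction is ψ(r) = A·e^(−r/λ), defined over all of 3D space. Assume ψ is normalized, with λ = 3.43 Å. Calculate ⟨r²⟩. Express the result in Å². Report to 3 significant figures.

⟨r^2⟩ ≈ 35.3 Å^2

The expectation value is the |ψ|²-weighted average of r^2: ∫ r^2|ψ|² 4πr² dr.
Evaluating both integrals, ⟨r²⟩ = 3·λ^2.
Putting λ = 3.43 gives 35.29.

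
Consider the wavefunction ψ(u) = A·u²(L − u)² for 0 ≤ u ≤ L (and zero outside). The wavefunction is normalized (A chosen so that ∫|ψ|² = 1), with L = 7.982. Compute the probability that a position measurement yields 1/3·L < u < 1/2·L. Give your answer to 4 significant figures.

P = ∫_{1/3·L}^{1/2·L} |ψ(u)|² du.
The normalization integral ∫|ψ|²du over the whole domain equals L^9/630·A², and A² cancels in the ratio.
In terms of t = u/L (A² and the length scale cancel between numerator and denominator), P = [∫_{1/3}^{1/2} t^4·(1 - t)^4 dt] / [∫_{0}^{1} t^4·(1 - t)^4 dt].
With ∫ t^4·(1 - t)^4 dt = t^5·(70·t^4 - 315·t^3 + 540·t^2 - 420·t + 126)/630 + C, the region integral is ≈ 0.000563737 and the full one is 1/630.
This works out to P = 0.35515.

P ≈ 0.3552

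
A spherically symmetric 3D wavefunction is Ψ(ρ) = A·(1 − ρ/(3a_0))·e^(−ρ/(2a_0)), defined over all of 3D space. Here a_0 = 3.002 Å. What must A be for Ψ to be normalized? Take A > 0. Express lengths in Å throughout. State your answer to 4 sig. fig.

A ≈ 0.06642 Å^(-3/2)

We need A² ∫|f|² 4πρ² dρ = 1, taking the integral from 0 to ∞.
The angular integral contributes 4π, leaving ∫₀^∞ ρ²|Ψ|² dρ.
The integral (without the A² prefactor) comes out to 8·π·a_0^3/3.
Hence A² = 1/[8·π·a_0^3/3].
Plugging in a_0 = 3.002 yields A = 0.066424.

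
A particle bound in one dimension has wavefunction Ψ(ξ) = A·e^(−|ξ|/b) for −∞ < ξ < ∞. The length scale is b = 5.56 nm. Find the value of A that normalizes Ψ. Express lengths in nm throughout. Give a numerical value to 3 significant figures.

Require ∫ |Ψ|² dξ = 1 over the whole domain.
Recall ∫₀^∞ ξ^m e^(−ξ/β) dξ = m!·β^(m+1), ∫|Ψ|² dξ = A²·(b).
Plugging in b = 5.56 yields A = 0.4241.

A ≈ 0.424 nm^(-1/2)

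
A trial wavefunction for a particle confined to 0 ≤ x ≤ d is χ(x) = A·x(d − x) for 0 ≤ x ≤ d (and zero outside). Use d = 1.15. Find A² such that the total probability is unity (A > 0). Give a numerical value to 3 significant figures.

Require ∫ |χ|² dx = 1 over the whole domain.
∫|χ|² dx = A²·(d^5/30).
Setting this equal to 1 gives A² = 1/(d^5/30).
With d = 1.15: A² = 14.92 and A = 3.862.

A^2 ≈ 14.9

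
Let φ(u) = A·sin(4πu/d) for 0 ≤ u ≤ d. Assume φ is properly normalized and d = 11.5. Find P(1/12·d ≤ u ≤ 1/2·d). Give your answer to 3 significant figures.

The probability is P = ∫ |φ|² du over [1/12·d, 1/2·d].
The normalization integral ∫|φ|²du over the whole domain equals d/2·A², and A² cancels in the ratio.
Let t = u/d; then A² and the length scale cancel, so P = ∫_{1/12}^{1/2} sin(4·π·t)^2 dt ÷ ∫_{0}^{1} sin(4·π·t)^2 dt.
With ∫ sin(4·π·t)^2 dt = t/2 - sin(4·π·t)·cos(4·π·t)/(8·π) + C, the region integral is √(3)/(32·π) + 5/24 and the full one is 1/2.
This works out to P = √(3)/(16·π) + 5/12.

P ≈ 0.451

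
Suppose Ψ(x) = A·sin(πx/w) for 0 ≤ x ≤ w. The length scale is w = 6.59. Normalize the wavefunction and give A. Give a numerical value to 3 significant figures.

A ≈ 0.551

We need A² ∫|f|² dx = 1, taking the integral from 0 to w.
With ∫₀^w sin²(nπx/w) dx = w/2, the integral (without the A² prefactor) comes out to w/2.
Setting this equal to 1 gives A² = 1/(w/2).
With w = 6.59: A² = 0.3035 and A = 0.5509.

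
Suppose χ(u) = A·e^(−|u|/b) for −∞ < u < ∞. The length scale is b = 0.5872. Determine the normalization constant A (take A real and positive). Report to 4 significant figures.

Normalization requires ∫|χ|² du = 1, integrated from −∞ to ∞.
Recall ∫₀^∞ u^m e^(−u/β) du = m!·β^(m+1), carrying out the integral gives A² · b.
Setting this equal to 1 gives A² = 1/(b).
Plugging in b = 0.5872 yields A = 1.3050.

A ≈ 1.305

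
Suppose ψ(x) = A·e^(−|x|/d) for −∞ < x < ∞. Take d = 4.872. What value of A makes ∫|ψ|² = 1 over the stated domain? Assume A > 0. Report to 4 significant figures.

A ≈ 0.4531

Require ∫ |ψ|² dx = 1 over the whole domain.
Recall ∫₀^∞ x^m e^(−x/β) dx = m!·β^(m+1), the integral (without the A² prefactor) comes out to d.
So A² = (d)^(−1).
With d = 4.872: A² = 0.20525 and A = 0.45305.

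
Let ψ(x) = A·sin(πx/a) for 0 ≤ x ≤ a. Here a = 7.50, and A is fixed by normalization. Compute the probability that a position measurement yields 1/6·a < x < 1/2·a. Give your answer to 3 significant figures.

P ≈ 0.471

|ψ|² is the probability density, so P = ∫_{1/6·a}^{1/2·a} |ψ|² dx.
Since A² = 1/(a/2), this is the region integral divided by the full normalization integral.
In terms of u = x/a (A² and the length scale cancel between numerator and denominator), P = [∫_{1/6}^{1/2} sin(π·u)^2 du] / [∫_{0}^{1} sin(π·u)^2 du].
With ∫ sin(π·u)^2 du = u/2 - sin(2·π·u)/(4·π) + C, the region integral is √(3)/(8·π) + 1/6 and the full one is 1/2.
This works out to P = (√(3)/4 + π/3)/π.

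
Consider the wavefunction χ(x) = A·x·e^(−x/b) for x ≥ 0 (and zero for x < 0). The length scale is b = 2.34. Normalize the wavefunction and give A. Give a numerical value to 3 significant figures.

Require ∫ |χ|² dx = 1 over the whole domain.
∫|χ|² dx = A²·(b^3/4).
Setting this equal to 1 gives A² = 1/(b^3/4).
Substituting b = 2.34 gives A² = 0.3122, so A = 0.5587.

A ≈ 0.559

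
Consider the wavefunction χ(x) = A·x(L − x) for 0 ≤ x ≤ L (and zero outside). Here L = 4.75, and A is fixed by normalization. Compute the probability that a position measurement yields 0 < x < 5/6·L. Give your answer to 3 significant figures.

P ≈ 0.965

The probability is P = ∫ |χ|² dx over [0, 5/6·L].
Since A² = 1/(L^5/30), this is the region integral divided by the full normalization integral.
Let u = x/L; then A² and the length scale cancel, so P = ∫_{0}^{5/6} u^2·(1 - u)^2 du ÷ ∫_{0}^{1} u^2·(1 - u)^2 du.
Using ∫ u^2·(1 - u)^2 du = u^3·(6·u^2 - 15·u + 10)/30, the numerator is 125/3888 and the denominator is 1/30.
Taking the ratio, P = 625/648.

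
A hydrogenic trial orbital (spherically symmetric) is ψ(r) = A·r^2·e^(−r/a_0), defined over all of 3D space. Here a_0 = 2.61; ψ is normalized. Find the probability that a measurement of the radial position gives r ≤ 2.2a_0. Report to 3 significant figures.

Integrate the radial probability density 4πr²|ψ|² over r ≤ 2.2a_0.
A² is fixed by ∫₀^∞ 4πr²|ψ|² dr = 1, i.e. A² = (45·π·a_0^7/2)^(−1).
Let u = r/a_0; then A², 4π and the length scale all cancel, so P = ∫_{0}^{2.2} u^6·e^(-2·u) du ÷ ∫_{0}^{∞} u^6·e^(-2·u) du.
Using ∫ u^6·e^(-2·u) du = -(4·u^6 + 12·u^5 + 30·u^4 + 60·u^3 + 90·u^2 + 90·u + 45)·e^(-2·u)/8, the numerator is ≈ 0.87950 and the denominator is 45/8.
This evaluates to P = 0.1564.

P ≈ 0.156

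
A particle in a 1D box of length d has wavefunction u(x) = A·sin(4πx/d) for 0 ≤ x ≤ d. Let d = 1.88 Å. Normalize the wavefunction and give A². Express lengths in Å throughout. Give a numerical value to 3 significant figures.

We need A² ∫|f|² dx = 1, taking the integral from 0 to d.
With ∫₀^d sin²(nπx/d) dx = d/2, with u = A·sin(4πx/d), the integral evaluates to A²·[d/2].
Hence A² = 1/[d/2].
Substituting d = 1.88 gives A² = 1.064, so A = 1.031.

A^2 ≈ 1.06 Å^(-1)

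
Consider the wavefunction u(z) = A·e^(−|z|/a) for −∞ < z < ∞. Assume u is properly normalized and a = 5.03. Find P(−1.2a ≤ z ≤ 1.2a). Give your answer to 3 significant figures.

P ≈ 0.909

P = ∫_{−1.2a}^{1.2a} |u(z)|² dz.
The normalization integral ∫|u|²dz over the whole domain equals a·A², and A² cancels in the ratio.
Both integrals are even about z = 0, so only the z ≥ 0 halves are needed (the factors of 2 cancel). In terms of t = z/a (A² and the length scale cancel between numerator and denominator), P = [∫_{0}^{1.2} e^(-2·t) dt] / [∫_{0}^{∞} e^(-2·t) dt].
An antiderivative of e^(-2·t) is -e^(-2·t)/2; evaluating from 0 to 1.2 gives 1/2 - e^(-12/5)/2, while the full integral is 1/2.
Evaluating gives P = 0.9093.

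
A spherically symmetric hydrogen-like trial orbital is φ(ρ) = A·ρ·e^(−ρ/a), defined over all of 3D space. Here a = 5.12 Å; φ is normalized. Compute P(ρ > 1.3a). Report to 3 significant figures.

P ≈ 0.877

P = ∫ |φ|² 4πρ² dρ over ρ > 1.3a.
The full normalization integral is A²·[3·π·a^5] = 1, fixing A².
Substituting u = ρ/a, A², 4π and the length scale all cancel in the ratio: P = ∫_{1.3}^{∞} u^4·e^(-2·u) du / ∫_{0}^{∞} u^4·e^(-2·u) du.
With ∫ u^4·e^(-2·u) du = -(u^4/2 + u^3 + 3·u^2/2 + 3·u/2 + 3/4)·e^(-2·u) + C, the region integral is ≈ 0.65807 and the full one is 3/4.
The region integral divided by the full integral gives P = 0.8774.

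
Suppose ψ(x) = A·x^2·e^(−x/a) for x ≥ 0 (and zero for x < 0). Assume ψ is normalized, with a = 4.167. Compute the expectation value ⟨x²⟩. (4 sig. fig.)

By definition ⟨x²⟩ = ∫ x^2 |ψ(x)|² dx.
Recall ∫₀^∞ x^m e^(−x/β) dx = m!·β^(m+1), evaluating both integrals, ⟨x²⟩ = 15·a^2/2.
With a = 4.167, ⟨x^2⟩ = 130.23.

⟨x^2⟩ ≈ 130.2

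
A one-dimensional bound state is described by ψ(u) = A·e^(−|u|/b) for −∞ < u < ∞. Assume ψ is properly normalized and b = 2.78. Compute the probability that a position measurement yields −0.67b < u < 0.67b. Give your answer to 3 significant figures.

P = ∫_{−0.67b}^{0.67b} |ψ(u)|² du.
The normalization integral ∫|ψ|²du over the whole domain equals b·A², and A² cancels in the ratio.
Both integrals are even about u = 0, so only the u ≥ 0 halves are needed (the factors of 2 cancel). Let t = u/b; then A² and the length scale cancel, so P = ∫_{0}^{0.67} e^(-2·t) dt ÷ ∫_{0}^{∞} e^(-2·t) dt.
An antiderivative of e^(-2·t) is -e^(-2·t)/2; evaluating from 0 to 0.67 gives 1/2 - e^(-67/50)/2, while the full integral is 1/2.
Taking the ratio, P = 0.7382.

P ≈ 0.738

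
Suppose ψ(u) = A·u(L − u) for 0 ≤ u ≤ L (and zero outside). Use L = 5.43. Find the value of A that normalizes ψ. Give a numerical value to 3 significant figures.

Normalization requires ∫|ψ|² du = 1, integrated from 0 to L.
Expanding the polynomial and integrating term by term, with ψ = A·u(L − u), the integral evaluates to A²·[L^5/30].
Substituting L = 5.43 gives A² = 0.006355, so A = 0.07972.

A ≈ 0.0797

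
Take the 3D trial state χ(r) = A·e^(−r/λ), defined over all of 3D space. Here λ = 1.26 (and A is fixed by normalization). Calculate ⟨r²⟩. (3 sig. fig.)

⟨r²⟩ = ∫ r^2 |χ|² 4πr² dr over the full domain.
Using ∫₀^∞ rⁿ e^(−αr) dr = n!/αⁿ⁺¹, the ratio of the moment integral to the normalization integral gives ⟨r²⟩ = 3·λ^2.
Putting λ = 1.26 gives 4.763.

⟨r^2⟩ ≈ 4.76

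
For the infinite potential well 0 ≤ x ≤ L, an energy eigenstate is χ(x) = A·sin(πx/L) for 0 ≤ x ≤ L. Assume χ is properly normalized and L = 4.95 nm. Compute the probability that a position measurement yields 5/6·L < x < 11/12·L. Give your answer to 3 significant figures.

|χ|² is the probability density, so P = ∫_{5/6·L}^{11/12·L} |χ|² dx.
The normalization integral ∫|χ|²dx over the whole domain equals L/2·A², and A² cancels in the ratio.
Let u = x/L; then A² and the length scale cancel, so P = ∫_{5/6}^{11/12} sin(π·u)^2 du ÷ ∫_{0}^{1} sin(π·u)^2 du.
An antiderivative of sin(π·u)^2 is u/2 - sin(2·π·u)/(4·π); evaluating from 5/6 to 11/12 gives -√(3)/(8·π) + 1/(8·π) + 1/24, while the full integral is 1/2.
Evaluating gives P = (-3·√(3) + 3 + π)/(12·π).

P ≈ 0.0251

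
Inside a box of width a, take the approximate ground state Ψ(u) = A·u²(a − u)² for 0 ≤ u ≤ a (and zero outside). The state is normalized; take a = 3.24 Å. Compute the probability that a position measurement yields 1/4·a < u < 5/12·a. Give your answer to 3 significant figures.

P ≈ 0.253

P = ∫_{1/4·a}^{5/12·a} |Ψ(u)|² du.
The normalization integral ∫|Ψ|²du over the whole domain equals a^9/630·A², and A² cancels in the ratio.
Let t = u/a; then A² and the length scale cancel, so P = ∫_{1/4}^{5/12} t^4·(1 - t)^4 dt ÷ ∫_{0}^{1} t^4·(1 - t)^4 dt.
Using ∫ t^4·(1 - t)^4 dt = t^5·(70·t^4 - 315·t^3 + 540·t^2 - 420·t + 126)/630, the numerator is ≈ 0.00040223 and the denominator is 1/630.
This works out to P = 0.2534.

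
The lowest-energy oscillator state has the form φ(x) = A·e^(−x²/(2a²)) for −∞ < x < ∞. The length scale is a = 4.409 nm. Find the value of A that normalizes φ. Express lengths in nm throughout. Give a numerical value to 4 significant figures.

The normalization condition is ∫|φ|² dx = 1 from −∞ to ∞.
Differentiating ∫e^(−αx²) dx = √(π/α) under α to get the higher moments, the integral (without the A² prefactor) comes out to √(π)·a.
Substituting a = 4.409 gives A² = 0.12796, so A = 0.35772.

A ≈ 0.3577 nm^(-1/2)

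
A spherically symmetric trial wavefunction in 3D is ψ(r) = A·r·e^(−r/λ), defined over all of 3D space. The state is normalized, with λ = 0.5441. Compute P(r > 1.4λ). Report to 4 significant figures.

P = ∫ |ψ|² 4πr² dr over r > 1.4λ.
The full normalization integral is A²·[3·π·λ^5] = 1, fixing A².
Substituting u = r/λ, A², 4π and the length scale all cancel in the ratio: P = ∫_{1.4}^{∞} u^4·e^(-2·u) du / ∫_{0}^{∞} u^4·e^(-2·u) du.
An antiderivative of u^4·e^(-2·u) is -(u^4/2 + u^3 + 3·u^2/2 + 3·u/2 + 3/4)·e^(-2·u); evaluating from 1.4 to ∞ gives ≈ 0.635757, while the full integral is 3/4.
This evaluates to P = 0.84768.

P ≈ 0.8477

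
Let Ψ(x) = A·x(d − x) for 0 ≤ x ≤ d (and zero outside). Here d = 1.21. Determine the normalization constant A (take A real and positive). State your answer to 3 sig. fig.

A ≈ 3.40

Require ∫ |Ψ|² dx = 1 over the whole domain.
Expanding the polynomial and integrating term by term, with Ψ = A·x(d − x), the integral evaluates to A²·[d^5/30].
Hence A² = 1/[d^5/30].
Substituting d = 1.21 gives A² = 11.57, so A = 3.401.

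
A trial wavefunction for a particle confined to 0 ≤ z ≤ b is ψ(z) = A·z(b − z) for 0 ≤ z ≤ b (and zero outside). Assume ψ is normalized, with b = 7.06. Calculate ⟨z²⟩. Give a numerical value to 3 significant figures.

⟨z^2⟩ ≈ 14.2

⟨z²⟩ = ∫ z^2 |ψ|² dz over the full domain.
Since the A² factors cancel between numerator and denominator, ⟨z²⟩ = 2·b^2/7.
With b = 7.06, ⟨z^2⟩ = 14.24.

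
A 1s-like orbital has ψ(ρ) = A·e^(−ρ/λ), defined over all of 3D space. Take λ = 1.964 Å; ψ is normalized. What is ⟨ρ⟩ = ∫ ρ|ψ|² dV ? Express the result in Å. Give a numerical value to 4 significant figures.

⟨ρ⟩ ≈ 2.946 Å

By definition ⟨ρ⟩ = ∫ ρ |ψ(ρ)|² 4πρ² dρ.
Recall ∫₀^∞ ρ^m e^(−ρ/β) dρ = m!·β^(m+1), evaluating both integrals, ⟨ρ⟩ = 3·λ/2.
With λ = 1.964, ⟨ρ⟩ = 2.9460.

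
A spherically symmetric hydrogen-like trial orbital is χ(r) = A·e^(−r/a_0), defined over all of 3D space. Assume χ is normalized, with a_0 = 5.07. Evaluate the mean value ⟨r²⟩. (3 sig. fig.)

By definition ⟨r²⟩ = ∫ r^2 |χ(r)|² 4πr² dr.
With ∫₀^∞ r^4 e^(−αr) dr = 4!/α^5, since the A² factors cancel between numerator and denominator, ⟨r²⟩ = 3·a_0^2.
With a_0 = 5.07, ⟨r^2⟩ = 77.11.

⟨r^2⟩ ≈ 77.1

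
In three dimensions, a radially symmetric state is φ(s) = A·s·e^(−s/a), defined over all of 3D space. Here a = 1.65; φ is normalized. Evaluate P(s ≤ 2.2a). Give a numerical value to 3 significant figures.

P ≈ 0.449

Integrate the radial probability density 4πs²|φ|² over s ≤ 2.2a.
Normalization gives A² = 1/(3·π·a^5).
Let u = s/a; then A², 4π and the length scale all cancel, so P = ∫_{0}^{2.2} u^4·e^(-2·u) du ÷ ∫_{0}^{∞} u^4·e^(-2·u) du.
With ∫ u^4·e^(-2·u) du = -(u^4/2 + u^3 + 3·u^2/2 + 3·u/2 + 3/4)·e^(-2·u) + C, the region integral is ≈ 0.33661 and the full one is 3/4.
Taking the ratio yields P = 0.4488.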